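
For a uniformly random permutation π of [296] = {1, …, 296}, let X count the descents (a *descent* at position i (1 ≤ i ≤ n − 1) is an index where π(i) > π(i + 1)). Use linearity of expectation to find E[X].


Write X = Σ X_I over i = 1, …, 295, with X_I the indicator of one descent.
There are 295 indicators.
For each fixed i, the pair (π(i), π(i+1)) is a uniformly random ordered pair of distinct values from {1, …, 296}; by symmetry P[π(i) > π(i+1)] = 1/2.
By linearity: E[X] = 295 · (1/2) = (296 − 1) · (1/2) = 295/2 ≈ 147.500000.

E[X] = 295/2 = 147.500000.


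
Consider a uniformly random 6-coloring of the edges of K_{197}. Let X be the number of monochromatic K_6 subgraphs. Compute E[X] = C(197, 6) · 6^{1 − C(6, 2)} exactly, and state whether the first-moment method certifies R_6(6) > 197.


E[X] = C(197, 6) · 6^{1 − 15} = 75176946208 · 6^{−14} = 75176946208/78364164096.
As a reduced fraction: E[X] = 2349279569/2448880128 ≈ 0.95933.
Is E[X] < 1? YES.
Since E[X] < 1, there exists a 6-coloring of K_{197} with no monochromatic K_6; hence R_6(6) > 197.

E[X] = 2349279569/2448880128 ≈ 0.95933; E[X] < 1, so R_6(6) > 197.


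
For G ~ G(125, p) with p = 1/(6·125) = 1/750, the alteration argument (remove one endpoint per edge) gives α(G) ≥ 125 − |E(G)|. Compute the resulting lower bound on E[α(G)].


E[|E(G)|] = C(125, 2)·p = 7750 · (1/750) = 31/3.
E[α(G)] ≥ n − E[|E(G)|] = 125 − 31/3 = 344/3.
Numerically: ≈ 114.667.
(This is only a lower bound; the true E[α(G)] may be larger.)

E[α(G)] ≥ 344/3 ≈ 114.667.


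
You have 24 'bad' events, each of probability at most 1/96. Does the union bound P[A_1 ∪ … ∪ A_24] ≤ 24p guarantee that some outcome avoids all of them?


Union bound: P[∪_{i=1}^{24} A_i] ≤ Σ_i P[A_i] ≤ 24·p = 24·(1/96) = 1/4.
Numerically: 1/4 ≈ 0.250000.
Is 1/4 < 1? YES.
Since P[∪ A_i] ≤ 1/4 < 1, the complement has P[∩ A_i^c] ≥ 1 − 1/4 = 3/4 > 0, so some outcome avoids every A_i.

24·p = 1/4 ≈ 0.250000; existence CERTIFIED by the union bound.


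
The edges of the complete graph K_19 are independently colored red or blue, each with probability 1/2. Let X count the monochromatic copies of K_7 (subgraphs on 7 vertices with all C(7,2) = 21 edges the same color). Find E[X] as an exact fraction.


Let X = Σ_S X_S over the C(19, 7) = 50388 subsets S of size 7, where X_S = 1 if the K_7 on S is monochromatic.
For a fixed S, the K_7 on S has C(7, 2) = 21 edges. P[all 21 edges red] = (1/2)^21, and likewise for blue, so P[monochromatic] = 2·(1/2)^21 = 2^{1 − 21} = 1/1048576.
Summing: E[X] = C(19, 7) · 2^{1 − 21} = 50388 · 1/1048576 = 12597/262144.
Numerically: E[X] ≈ 0.048.

E[X] = C(19,7)·2^(1−C(7,2)) = 12597/262144 ≈ 0.048.


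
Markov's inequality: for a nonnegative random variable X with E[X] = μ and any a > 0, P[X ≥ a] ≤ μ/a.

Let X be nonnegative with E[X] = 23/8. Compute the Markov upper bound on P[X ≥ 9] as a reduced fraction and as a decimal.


μ = E[X] = 23/8, a = 9.
Markov: P[X ≥ 9] ≤ μ/a = (23/8)/9 = 23/72.
Numerically: ≈ 0.319444.
(Since a = 9 > μ = 2.875000, the bound 23/72 is < 1 and informative.)

P[X ≥ 9] ≤ 23/72 ≈ 0.319444.


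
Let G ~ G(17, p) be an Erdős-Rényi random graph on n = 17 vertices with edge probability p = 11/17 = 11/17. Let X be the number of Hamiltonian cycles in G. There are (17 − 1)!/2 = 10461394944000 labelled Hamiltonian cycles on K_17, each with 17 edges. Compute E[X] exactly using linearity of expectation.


K_17 has (17 − 1)!/2 = 10461394944000 labelled Hamiltonian cycles.
For each such Hamiltonian cycle H, let X_H = 1 if all 17 edges of H are present in G. Then P[X_H = 1] = p^{17} = (11/17)^{17} = 505447028499293771/827240261886336764177.
Summing the indicators: E[X] = Σ_H E[X_H] = 10461394944000 · p^{17} = 10461394944000 · 505447028499293771/827240261886336764177 = 5287680988402335763510093824000/827240261886336764177.
Numerically: E[X] ≈ 6.39195e+09.

E[X] = 10461394944000 · (11/17)^{17} = 5287680988402335763510093824000/827240261886336764177 ≈ 6.39195e+09.


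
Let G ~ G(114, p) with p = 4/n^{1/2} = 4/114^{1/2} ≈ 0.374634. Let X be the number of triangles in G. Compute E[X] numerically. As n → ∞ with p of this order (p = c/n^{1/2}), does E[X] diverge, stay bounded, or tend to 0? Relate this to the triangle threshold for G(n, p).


Number of potential triangles: C(114, 3) = 240464.
Each occurs with probability p³ ≈ (0.374634)³ ≈ 5.25802561e-02.
By linearity: E[X] = C(114, 3)·p³ ≈ 240464 · 5.25802561e-02 ≈ 12643.658700.
Since α = 1/2 < 1, p = c/n^{1/2} ≫ 1/n is above the triangle threshold p ~ 1/n. Asymptotically E[X] ~ (c³/6)·n^{3(1−α)} = (4³/6)·n^{1.5} → ∞; triangles are abundant w.h.p.

E[X] ≈ 12643.658700; in regime p = Θ(1/n^{1/2}) E[X] diverges (above the triangle threshold p ~ 1/n).


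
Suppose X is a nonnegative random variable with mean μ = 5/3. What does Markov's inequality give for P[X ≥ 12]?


μ = E[X] = 5/3, a = 12.
Markov: P[X ≥ 12] ≤ μ/a = (5/3)/12 = 5/36.
Numerically: ≈ 0.1389.
(Since a = 12 > μ = 1.6667, the bound 5/36 is < 1 and informative.)

P[X ≥ 12] ≤ 5/36 ≈ 0.1389.


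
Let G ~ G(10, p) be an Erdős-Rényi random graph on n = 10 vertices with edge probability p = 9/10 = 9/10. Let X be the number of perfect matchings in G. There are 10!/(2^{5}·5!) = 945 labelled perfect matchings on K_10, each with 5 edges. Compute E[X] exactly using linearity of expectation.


K_10 has 10!/(2^{5}·5!) = 945 labelled perfect matchings.
For each such perfect matching H, let X_H = 1 if all 5 edges of H are present in G. Then P[X_H = 1] = p^{5} = (9/10)^{5} = 59049/100000.
Summing the indicators: E[X] = Σ_H E[X_H] = 945 · p^{5} = 945 · 59049/100000 = 11160261/20000.
Numerically: E[X] ≈ 558.013.

E[X] = 945 · (9/10)^{5} = 11160261/20000 ≈ 558.013.


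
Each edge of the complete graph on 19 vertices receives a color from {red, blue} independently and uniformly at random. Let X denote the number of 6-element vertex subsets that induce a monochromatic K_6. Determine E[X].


Let X = Σ_S X_S over the C(19, 6) = 27132 subsets S of size 6, where X_S = 1 if the K_6 on S is monochromatic.
For a fixed S, the K_6 on S has C(6, 2) = 15 edges. P[all 15 edges red] = (1/2)^15, and likewise for blue, so P[monochromatic] = 2·(1/2)^15 = 2^{1 − 15} = 1/16384.
By linearity of expectation: E[X] = C(19, 6) · 2^{1 − 15} = 27132 · 1/16384 = 6783/4096.
Numerically: E[X] ≈ 1.6560.

E[X] = C(19,6)·2^(1−C(6,2)) = 6783/4096 ≈ 1.6560.


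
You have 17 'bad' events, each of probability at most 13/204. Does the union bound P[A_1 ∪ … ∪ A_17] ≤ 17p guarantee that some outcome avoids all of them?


Union bound: P[∪_{i=1}^{17} A_i] ≤ Σ_i P[A_i] ≤ 17·p = 17·(13/204) = 13/12.
Numerically: 13/12 ≈ 1.0833333.
Is 13/12 < 1? NO.
Since the bound 13/12 is ≥ 1, the union bound is uninformative here; it does NOT by itself certify existence.

17·p = 13/12 ≈ 1.0833333; existence NOT certified by the union bound.


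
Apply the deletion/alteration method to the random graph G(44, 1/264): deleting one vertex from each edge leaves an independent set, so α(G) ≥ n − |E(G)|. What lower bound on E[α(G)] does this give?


E[|E(G)|] = C(44, 2)·p = 946 · (1/264) = 43/12.
E[α(G)] ≥ n − E[|E(G)|] = 44 − 43/12 = 485/12.
Numerically: ≈ 40.41667.
(This is only a lower bound; the true E[α(G)] may be larger.)

E[α(G)] ≥ 485/12 ≈ 40.41667.


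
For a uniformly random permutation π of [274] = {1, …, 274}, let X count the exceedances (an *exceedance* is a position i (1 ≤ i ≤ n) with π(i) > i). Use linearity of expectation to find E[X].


Write X = Σ_{i=1}^{274} X_i, where X_i = 1_{π(i) > i}.
For each fixed i, π(i) is uniform over {1, …, 274} (marginal of a uniform permutation), so P[π(i) > i] = (n − i)/n. Summing: Σ_{i=1}^{274} (n − i)/n = (0 + 1 + … + 273)/274 = 274(274 − 1)/(2·274) = (274 − 1)/2.
Hence E[X] = Σ_{i=1}^{274} (274 − i)/274 = 273/2 ≈ 136.500000.

E[X] = 273/2 = 136.500000.


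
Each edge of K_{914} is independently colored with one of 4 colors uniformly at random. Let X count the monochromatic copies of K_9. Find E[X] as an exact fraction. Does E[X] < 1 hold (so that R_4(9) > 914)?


E[X] = C(914, 9) · 4^{1 − 36} = 1179217089587653905932 · 4^{−35} = 1179217089587653905932/1180591620717411303424.
As a reduced fraction: E[X] = 294804272396913476483/295147905179352825856 ≈ 0.998836.
Is E[X] < 1? YES.
Since E[X] < 1, there exists a 4-coloring of K_{914} with no monochromatic K_9; hence R_4(9) > 914.

E[X] = 294804272396913476483/295147905179352825856 ≈ 0.998836; E[X] < 1, so R_4(9) > 914.


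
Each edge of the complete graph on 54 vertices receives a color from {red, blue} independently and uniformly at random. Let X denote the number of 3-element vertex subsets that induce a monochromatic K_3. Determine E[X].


Let X = Σ_S X_S over the C(54, 3) = 24804 subsets S of size 3, where X_S = 1 if the K_3 on S is monochromatic.
For a fixed S, the K_3 on S has C(3, 2) = 3 edges. P[all 3 edges red] = (1/2)^3, and likewise for blue, so P[monochromatic] = 2·(1/2)^3 = 2^{1 − 3} = 1/4.
Summing: E[X] = C(54, 3) · 2^{1 − 3} = 24804 · 1/4 = 6201.
Numerically: E[X] ≈ 6201.000000.

E[X] = C(54,3)·2^(1−C(3,2)) = 6201 ≈ 6201.000000.


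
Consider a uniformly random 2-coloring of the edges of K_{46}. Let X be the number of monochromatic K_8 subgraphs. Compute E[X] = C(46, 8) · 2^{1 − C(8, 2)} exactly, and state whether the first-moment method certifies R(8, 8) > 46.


E[X] = C(46, 8) · 2^{1 − 28} = 260932815 · 2^{−27} = 260932815/134217728.
As a reduced fraction: E[X] = 260932815/134217728 ≈ 1.944.
Is E[X] < 1? NO.
Since E[X] ≥ 1, the first-moment bound is inconclusive at n = 46; it does NOT by itself certify R(8, 8) > 46.

E[X] = 260932815/134217728 ≈ 1.944; E[X] ≥ 1; first-moment method inconclusive here.


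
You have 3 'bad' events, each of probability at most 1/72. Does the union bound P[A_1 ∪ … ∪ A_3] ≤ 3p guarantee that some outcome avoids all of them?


Union bound: P[∪_{i=1}^{3} A_i] ≤ Σ_i P[A_i] ≤ 3·p = 3·(1/72) = 1/24.
Numerically: 1/24 ≈ 0.041667.
Is 1/24 < 1? YES.
Since P[∪ A_i] ≤ 1/24 < 1, the complement has P[∩ A_i^c] ≥ 1 − 1/24 = 23/24 > 0, so some outcome avoids every A_i.

3·p = 1/24 ≈ 0.041667; existence CERTIFIED by the union bound.


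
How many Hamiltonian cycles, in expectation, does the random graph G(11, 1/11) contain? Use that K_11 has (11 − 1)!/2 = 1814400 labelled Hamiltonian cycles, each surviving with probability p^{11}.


K_11 has (11 − 1)!/2 = 1814400 labelled Hamiltonian cycles.
For each such Hamiltonian cycle H, let X_H = 1 if all 11 edges of H are present in G. Then P[X_H = 1] = p^{11} = (1/11)^{11} = 1/285311670611.
By linearity: E[X] = Σ_H E[X_H] = 1814400 · p^{11} = 1814400 · 1/285311670611 = 1814400/285311670611.
Numerically: E[X] ≈ 6.35936e-06.

E[X] = 1814400 · (1/11)^{11} = 1814400/285311670611 ≈ 6.35936e-06.


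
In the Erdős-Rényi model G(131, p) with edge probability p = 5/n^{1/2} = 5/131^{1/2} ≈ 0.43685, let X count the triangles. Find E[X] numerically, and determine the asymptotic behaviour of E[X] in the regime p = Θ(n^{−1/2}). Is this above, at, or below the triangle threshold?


Number of potential triangles: C(131, 3) = 366145.
Each occurs with probability p³ ≈ (0.43685)³ ≈ 8.3368708e-02.
By linearity: E[X] = C(131, 3)·p³ ≈ 366145 · 8.3368708e-02 ≈ 30525.03548.
Since α = 1/2 < 1, p = c/n^{1/2} ≫ 1/n is above the triangle threshold p ~ 1/n. Asymptotically E[X] ~ (c³/6)·n^{3(1−α)} = (5³/6)·n^{1.5} → ∞; triangles are abundant w.h.p.

E[X] ≈ 30525.03548; in regime p = Θ(1/n^{1/2}) E[X] diverges (above the triangle threshold p ~ 1/n).


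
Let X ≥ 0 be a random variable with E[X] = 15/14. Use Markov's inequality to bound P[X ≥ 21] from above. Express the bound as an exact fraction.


μ = E[X] = 15/14, a = 21.
Markov: P[X ≥ 21] ≤ μ/a = (15/14)/21 = 5/98.
Numerically: ≈ 0.0510.
(Since a = 21 > μ = 1.0714, the bound 5/98 is < 1 and informative.)

P[X ≥ 21] ≤ 5/98 ≈ 0.0510.


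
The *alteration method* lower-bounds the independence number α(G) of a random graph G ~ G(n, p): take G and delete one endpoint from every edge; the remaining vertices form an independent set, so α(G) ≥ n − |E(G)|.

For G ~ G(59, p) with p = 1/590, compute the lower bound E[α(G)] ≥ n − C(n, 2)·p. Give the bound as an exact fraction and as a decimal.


E[|E(G)|] = C(59, 2)·p = 1711 · (1/590) = 29/10.
E[α(G)] ≥ n − E[|E(G)|] = 59 − 29/10 = 561/10.
Numerically: ≈ 56.1000.
(This is only a lower bound; the true E[α(G)] may be larger.)

E[α(G)] ≥ 561/10 ≈ 56.1000.


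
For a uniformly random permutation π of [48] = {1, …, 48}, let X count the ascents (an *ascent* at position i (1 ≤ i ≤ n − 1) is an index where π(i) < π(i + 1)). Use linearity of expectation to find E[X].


Write X = Σ X_I over i = 1, …, 47, with X_I the indicator of one ascent.
There are 47 indicators.
For each fixed i, the pair (π(i), π(i+1)) is a uniformly random ordered pair of distinct values from {1, …, 48}; by symmetry P[π(i) < π(i+1)] = 1/2.
By linearity: E[X] = 47 · (1/2) = (48 − 1) · (1/2) = 47/2 ≈ 23.50000.

E[X] = 47/2 = 23.50000.


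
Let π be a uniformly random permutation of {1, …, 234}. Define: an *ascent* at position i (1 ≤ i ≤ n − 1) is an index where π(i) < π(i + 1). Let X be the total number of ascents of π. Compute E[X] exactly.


Write X = Σ X_I over i = 1, …, 233, with X_I the indicator of one ascent.
There are 233 indicators.
For each fixed i, the pair (π(i), π(i+1)) is a uniformly random ordered pair of distinct values from {1, …, 234}; by symmetry P[π(i) < π(i+1)] = 1/2.
By linearity: E[X] = 233 · (1/2) = (234 − 1) · (1/2) = 233/2 ≈ 116.5000.

E[X] = 233/2 = 116.5000.


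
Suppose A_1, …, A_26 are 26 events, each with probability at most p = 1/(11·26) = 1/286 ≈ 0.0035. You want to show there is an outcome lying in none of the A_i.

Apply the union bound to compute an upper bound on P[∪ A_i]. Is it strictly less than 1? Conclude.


Union bound: P[∪_{i=1}^{26} A_i] ≤ Σ_i P[A_i] ≤ 26·p = 26·(1/286) = 1/11.
Numerically: 1/11 ≈ 0.0909.
Is 1/11 < 1? YES.
Since P[∪ A_i] ≤ 1/11 < 1, the complement has P[∩ A_i^c] ≥ 1 − 1/11 = 10/11 > 0, so some outcome avoids every A_i.

26·p = 1/11 ≈ 0.0909; existence CERTIFIED by the union bound.


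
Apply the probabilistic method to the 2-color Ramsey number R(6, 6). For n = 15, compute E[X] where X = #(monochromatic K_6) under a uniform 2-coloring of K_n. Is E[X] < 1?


E[X] = C(15, 6) · 2^{1 − 15} = 5005 · 2^{−14} = 5005/16384.
As a reduced fraction: E[X] = 5005/16384 ≈ 0.3054810.
Is E[X] < 1? YES.
Since E[X] < 1, there exists a 2-coloring of K_{15} with no monochromatic K_6; hence R(6, 6) > 15.

E[X] = 5005/16384 ≈ 0.3054810; E[X] < 1, so R(6, 6) > 15.


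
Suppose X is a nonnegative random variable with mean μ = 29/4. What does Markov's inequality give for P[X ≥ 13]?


μ = E[X] = 29/4, a = 13.
Markov: P[X ≥ 13] ≤ μ/a = (29/4)/13 = 29/52.
Numerically: ≈ 0.558.
(Since a = 13 > μ = 7.250, the bound 29/52 is < 1 and informative.)

P[X ≥ 13] ≤ 29/52 ≈ 0.558.


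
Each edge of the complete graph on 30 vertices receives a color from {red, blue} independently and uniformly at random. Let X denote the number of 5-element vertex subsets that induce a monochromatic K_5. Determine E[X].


Let X = Σ_S X_S over the C(30, 5) = 142506 subsets S of size 5, where X_S = 1 if the K_5 on S is monochromatic.
For a fixed S, the K_5 on S has C(5, 2) = 10 edges. P[all 10 edges red] = (1/2)^10, and likewise for blue, so P[monochromatic] = 2·(1/2)^10 = 2^{1 − 10} = 1/512.
By linearity: E[X] = C(30, 5) · 2^{1 − 10} = 142506 · 1/512 = 71253/256.
Numerically: E[X] ≈ 278.332031.

E[X] = C(30,5)·2^(1−C(5,2)) = 71253/256 ≈ 278.332031.


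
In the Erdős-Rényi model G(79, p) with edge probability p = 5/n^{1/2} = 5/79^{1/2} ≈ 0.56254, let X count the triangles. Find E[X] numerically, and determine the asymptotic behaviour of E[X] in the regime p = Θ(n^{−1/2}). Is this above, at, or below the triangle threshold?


Number of potential triangles: C(79, 3) = 79079.
Each occurs with probability p³ ≈ (0.56254)³ ≈ 1.7802024e-01.
By linearity: E[X] = C(79, 3)·p³ ≈ 79079 · 1.7802024e-01 ≈ 14077.66236.
Since α = 1/2 < 1, p = c/n^{1/2} ≫ 1/n is above the triangle threshold p ~ 1/n. Asymptotically E[X] ~ (c³/6)·n^{3(1−α)} = (5³/6)·n^{1.5} → ∞; triangles are abundant w.h.p.

E[X] ≈ 14077.66236; in regime p = Θ(1/n^{1/2}) E[X] diverges (above the triangle threshold p ~ 1/n).


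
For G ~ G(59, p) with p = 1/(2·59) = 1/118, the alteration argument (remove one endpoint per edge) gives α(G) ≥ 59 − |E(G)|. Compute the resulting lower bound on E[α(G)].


E[|E(G)|] = C(59, 2)·p = 1711 · (1/118) = 29/2.
E[α(G)] ≥ n − E[|E(G)|] = 59 − 29/2 = 89/2.
Numerically: ≈ 44.50000.
(This is only a lower bound; the true E[α(G)] may be larger.)

E[α(G)] ≥ 89/2 ≈ 44.50000.


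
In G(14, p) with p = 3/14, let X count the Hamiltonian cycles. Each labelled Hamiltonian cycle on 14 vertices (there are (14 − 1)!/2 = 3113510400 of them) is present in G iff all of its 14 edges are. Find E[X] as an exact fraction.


K_14 has (14 − 1)!/2 = 3113510400 labelled Hamiltonian cycles.
For each such Hamiltonian cycle H, let X_H = 1 if all 14 edges of H are present in G. Then P[X_H = 1] = p^{14} = (3/14)^{14} = 4782969/11112006825558016.
Summing the indicators: E[X] = Σ_H E[X_H] = 3113510400 · p^{14} = 3113510400 · 4782969/11112006825558016 = 4155084744525/3100448333024.
Numerically: E[X] ≈ 1.3402.

E[X] = 3113510400 · (3/14)^{14} = 4155084744525/3100448333024 ≈ 1.3402.


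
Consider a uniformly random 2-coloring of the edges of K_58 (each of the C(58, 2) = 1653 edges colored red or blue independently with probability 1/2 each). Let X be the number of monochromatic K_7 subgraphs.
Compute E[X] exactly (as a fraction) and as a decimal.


Let X = Σ_S X_S over the C(58, 7) = 300674088 subsets S of size 7, where X_S = 1 if the K_7 on S is monochromatic.
For a fixed S, the K_7 on S has C(7, 2) = 21 edges. P[all 21 edges red] = (1/2)^21, and likewise for blue, so P[monochromatic] = 2·(1/2)^21 = 2^{1 − 21} = 1/1048576.
By linearity: E[X] = C(58, 7) · 2^{1 − 21} = 300674088 · 1/1048576 = 37584261/131072.
Numerically: E[X] ≈ 286.745.

E[X] = C(58,7)·2^(1−C(7,2)) = 37584261/131072 ≈ 286.745.


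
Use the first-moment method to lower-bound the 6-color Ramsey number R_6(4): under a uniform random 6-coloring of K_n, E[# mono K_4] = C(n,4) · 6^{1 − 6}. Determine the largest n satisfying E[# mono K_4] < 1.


We need C(n, 4) · 6^{1 − 6} < 1, i.e. C(n, 4) < 6^{6 − 1} = 7776.
Check values of n near the boundary:
  n = 16: C(16, 4) = 1820; 1820 < 7776? YES
  n = 17: C(17, 4) = 2380; 2380 < 7776? YES
  n = 18: C(18, 4) = 3060; 3060 < 7776? YES
  n = 19: C(19, 4) = 3876; 3876 < 7776? YES
  n = 20: C(20, 4) = 4845; 4845 < 7776? YES
  n = 21: C(21, 4) = 5985; 5985 < 7776? YES
  n = 22: C(22, 4) = 7315; 7315 < 7776? YES
  n = 23: C(23, 4) = 8855; 8855 < 7776? NO
The largest n with C(n, 4) < 7776 is n = 22 (where E[X] = 7315/7776 ≈ 0.94072). Hence R_6(4) > 22, i.e. R_6(4) ≥ 23.

Largest n = 22; hence R_6(4) > 22.


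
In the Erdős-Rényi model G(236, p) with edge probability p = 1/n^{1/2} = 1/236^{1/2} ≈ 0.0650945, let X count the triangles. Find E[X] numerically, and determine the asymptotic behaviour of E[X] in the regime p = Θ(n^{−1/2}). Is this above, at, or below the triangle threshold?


Number of potential triangles: C(236, 3) = 2162940.
Each occurs with probability p³ ≈ (0.0650945)³ ≈ 2.75823964e-04.
By linearity: E[X] = C(236, 3)·p³ ≈ 2162940 · 2.75823964e-04 ≈ 596.590685.
Since α = 1/2 < 1, p = c/n^{1/2} ≫ 1/n is above the triangle threshold p ~ 1/n. Asymptotically E[X] ~ (c³/6)·n^{3(1−α)} = (1³/6)·n^{1.5} → ∞; triangles are abundant w.h.p.

E[X] ≈ 596.590685; in regime p = Θ(1/n^{1/2}) E[X] diverges (above the triangle threshold p ~ 1/n).


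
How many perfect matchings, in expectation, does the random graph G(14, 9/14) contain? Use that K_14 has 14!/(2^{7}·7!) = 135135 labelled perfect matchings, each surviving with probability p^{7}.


K_14 has 14!/(2^{7}·7!) = 135135 labelled perfect matchings.
For each such perfect matching H, let X_H = 1 if all 7 edges of H are present in G. Then P[X_H = 1] = p^{7} = (9/14)^{7} = 4782969/105413504.
By linearity of expectation: E[X] = Σ_H E[X_H] = 135135 · p^{7} = 135135 · 4782969/105413504 = 92335216545/15059072.
Numerically: E[X] ≈ 6.13e+03.

E[X] = 135135 · (9/14)^{7} = 92335216545/15059072 ≈ 6.13e+03.


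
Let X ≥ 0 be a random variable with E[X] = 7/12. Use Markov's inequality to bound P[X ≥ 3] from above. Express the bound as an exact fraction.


μ = E[X] = 7/12, a = 3.
Markov: P[X ≥ 3] ≤ μ/a = (7/12)/3 = 7/36.
Numerically: ≈ 0.194444.
(Since a = 3 > μ = 0.583333, the bound 7/36 is < 1 and informative.)

P[X ≥ 3] ≤ 7/36 ≈ 0.194444.


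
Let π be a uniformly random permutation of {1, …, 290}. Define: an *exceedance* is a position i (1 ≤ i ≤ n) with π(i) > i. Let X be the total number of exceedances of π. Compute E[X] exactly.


Write X = Σ_{i=1}^{290} X_i, where X_i = 1_{π(i) > i}.
For each fixed i, π(i) is uniform over {1, …, 290} (marginal of a uniform permutation), so P[π(i) > i] = (n − i)/n. Summing: Σ_{i=1}^{290} (n − i)/n = (0 + 1 + … + 289)/290 = 290(290 − 1)/(2·290) = (290 − 1)/2.
Hence E[X] = Σ_{i=1}^{290} (290 − i)/290 = 289/2 ≈ 144.500.

E[X] = 289/2 = 144.500.


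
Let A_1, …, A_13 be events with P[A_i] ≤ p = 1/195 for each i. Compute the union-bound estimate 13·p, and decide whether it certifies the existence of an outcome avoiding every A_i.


Union bound: P[∪_{i=1}^{13} A_i] ≤ Σ_i P[A_i] ≤ 13·p = 13·(1/195) = 1/15.
Numerically: 1/15 ≈ 0.0667.
Is 1/15 < 1? YES.
Since P[∪ A_i] ≤ 1/15 < 1, the complement has P[∩ A_i^c] ≥ 1 − 1/15 = 14/15 > 0, so some outcome avoids every A_i.

13·p = 1/15 ≈ 0.0667; existence CERTIFIED by the union bound.


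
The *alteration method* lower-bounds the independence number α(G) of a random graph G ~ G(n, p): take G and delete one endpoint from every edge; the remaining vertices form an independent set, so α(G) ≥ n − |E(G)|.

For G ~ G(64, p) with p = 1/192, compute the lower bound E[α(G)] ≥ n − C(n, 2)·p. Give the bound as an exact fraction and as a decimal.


E[|E(G)|] = C(64, 2)·p = 2016 · (1/192) = 21/2.
E[α(G)] ≥ n − E[|E(G)|] = 64 − 21/2 = 107/2.
Numerically: ≈ 53.5000.
(This is only a lower bound; the true E[α(G)] may be larger.)

E[α(G)] ≥ 107/2 ≈ 53.5000.


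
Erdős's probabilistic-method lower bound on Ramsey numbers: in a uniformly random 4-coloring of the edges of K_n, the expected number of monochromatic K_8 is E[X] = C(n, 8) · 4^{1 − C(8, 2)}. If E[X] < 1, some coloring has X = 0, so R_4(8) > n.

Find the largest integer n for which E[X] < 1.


We need C(n, 8) · 4^{1 − 28} < 1, i.e. C(n, 8) < 4^{28 − 1} = 18014398509481984.
Check values of n near the boundary:
  n = 407: C(407, 8) = 17424959239309050; 17424959239309050 < 18014398509481984? YES
  n = 408: C(408, 8) = 17773458424095231; 17773458424095231 < 18014398509481984? YES
  n = 409: C(409, 8) = 18128041135797879; 18128041135797879 < 18014398509481984? NO
  n = 410: C(410, 8) = 18488798173326195; 18488798173326195 < 18014398509481984? NO
  n = 411: C(411, 8) = 18855821462126715; 18855821462126715 < 18014398509481984? NO
The largest n with C(n, 8) < 18014398509481984 is n = 408 (where E[X] = 17773458424095231/18014398509481984 ≈ 0.986625). Hence R_4(8) > 408, i.e. R_4(8) ≥ 409.

Largest n = 408; hence R_4(8) > 408.


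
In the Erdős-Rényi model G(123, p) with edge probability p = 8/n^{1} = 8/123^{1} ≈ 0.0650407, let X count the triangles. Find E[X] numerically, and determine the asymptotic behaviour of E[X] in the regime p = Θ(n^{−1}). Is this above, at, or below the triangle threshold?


Number of potential triangles: C(123, 3) = 302621.
Each occurs with probability p³ ≈ (0.0650407)³ ≈ 2.75140566e-04.
By linearity: E[X] = C(123, 3)·p³ ≈ 302621 · 2.75140566e-04 ≈ 83.263313.
Here α = 1, so p = 8/n is exactly at the triangle threshold p ~ 1/n. Asymptotically E[X] → c³/6 = 8³/6 = 256/3 ≈ 85.333333, a bounded constant. In this regime the triangle count is asymptotically Poisson(c³/6).

E[X] ≈ 83.263313; in regime p = Θ(1/n^{1}) E[X] stays bounded (at the triangle threshold p ~ 1/n).


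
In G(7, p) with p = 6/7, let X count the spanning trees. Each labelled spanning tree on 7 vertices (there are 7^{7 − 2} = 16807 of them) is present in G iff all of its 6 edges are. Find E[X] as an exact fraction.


K_7 has 7^{7 − 2} = 16807 labelled spanning trees.
For each such spanning tree H, let X_H = 1 if all 6 edges of H are present in G. Then P[X_H = 1] = p^{6} = (6/7)^{6} = 46656/117649.
Summing the indicators: E[X] = Σ_H E[X_H] = 16807 · p^{6} = 16807 · 46656/117649 = 46656/7.
Numerically: E[X] ≈ 6665.14.

E[X] = 16807 · (6/7)^{6} = 46656/7 ≈ 6665.14.


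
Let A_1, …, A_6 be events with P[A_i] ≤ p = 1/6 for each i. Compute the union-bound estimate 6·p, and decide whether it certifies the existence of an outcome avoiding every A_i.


Union bound: P[∪_{i=1}^{6} A_i] ≤ Σ_i P[A_i] ≤ 6·p = 6·(1/6) = 1.
Numerically: 1 ≈ 1.000000.
Is 1 < 1? NO.
Since the bound 1 is ≥ 1, the union bound is uninformative here; it does NOT by itself certify existence.

6·p = 1 ≈ 1.000000; existence NOT certified by the union bound.


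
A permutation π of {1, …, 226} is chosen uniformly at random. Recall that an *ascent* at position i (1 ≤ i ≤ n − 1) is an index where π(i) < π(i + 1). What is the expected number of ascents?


Write X = Σ X_I over i = 1, …, 225, with X_I the indicator of one ascent.
There are 225 indicators.
For each fixed i, the pair (π(i), π(i+1)) is a uniformly random ordered pair of distinct values from {1, …, 226}; by symmetry P[π(i) < π(i+1)] = 1/2.
By linearity: E[X] = 225 · (1/2) = (226 − 1) · (1/2) = 225/2 ≈ 112.50000.

E[X] = 225/2 = 112.50000.


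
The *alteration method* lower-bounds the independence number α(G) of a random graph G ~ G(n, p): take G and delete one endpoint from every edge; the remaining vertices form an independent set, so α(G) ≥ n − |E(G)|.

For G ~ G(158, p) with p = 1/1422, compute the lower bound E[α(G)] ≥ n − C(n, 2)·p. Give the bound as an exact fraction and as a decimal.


E[|E(G)|] = C(158, 2)·p = 12403 · (1/1422) = 157/18.
E[α(G)] ≥ n − E[|E(G)|] = 158 − 157/18 = 2687/18.
Numerically: ≈ 149.277778.
(This is only a lower bound; the true E[α(G)] may be larger.)

E[α(G)] ≥ 2687/18 ≈ 149.277778.


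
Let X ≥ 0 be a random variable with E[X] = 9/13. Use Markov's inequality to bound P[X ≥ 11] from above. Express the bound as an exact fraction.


μ = E[X] = 9/13, a = 11.
Markov: P[X ≥ 11] ≤ μ/a = (9/13)/11 = 9/143.
Numerically: ≈ 0.06294.
(Since a = 11 > μ = 0.69231, the bound 9/143 is < 1 and informative.)

P[X ≥ 11] ≤ 9/143 ≈ 0.06294.


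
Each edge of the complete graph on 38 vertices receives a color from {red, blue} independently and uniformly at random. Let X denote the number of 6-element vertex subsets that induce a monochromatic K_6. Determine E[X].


Let X = Σ_S X_S over the C(38, 6) = 2760681 subsets S of size 6, where X_S = 1 if the K_6 on S is monochromatic.
For a fixed S, the K_6 on S has C(6, 2) = 15 edges. P[all 15 edges red] = (1/2)^15, and likewise for blue, so P[monochromatic] = 2·(1/2)^15 = 2^{1 − 15} = 1/16384.
By linearity of expectation: E[X] = C(38, 6) · 2^{1 − 15} = 2760681 · 1/16384 = 2760681/16384.
Numerically: E[X] ≈ 168.49860.

E[X] = C(38,6)·2^(1−C(6,2)) = 2760681/16384 ≈ 168.49860.


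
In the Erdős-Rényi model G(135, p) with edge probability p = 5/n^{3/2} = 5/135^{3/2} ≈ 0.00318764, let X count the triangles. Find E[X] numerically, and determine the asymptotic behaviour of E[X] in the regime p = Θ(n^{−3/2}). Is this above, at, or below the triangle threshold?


Number of potential triangles: C(135, 3) = 400995.
Each occurs with probability p³ ≈ (0.00318764)³ ≈ 3.23897842e-08.
By linearity: E[X] = C(135, 3)·p³ ≈ 400995 · 3.23897842e-08 ≈ 0.012988.
Since α = 3/2 > 1, p = c/n^{3/2} = o(1/n) is below the triangle threshold p ~ 1/n. Asymptotically E[X] ~ (c³/6)·n^{3(1−α)} = (5³/6)·n^{-1.5} → 0, so by Markov's inequality G has no triangles w.h.p.

E[X] ≈ 0.012988; in regime p = Θ(1/n^{3/2}) E[X] tends to 0 (below the triangle threshold p ~ 1/n).


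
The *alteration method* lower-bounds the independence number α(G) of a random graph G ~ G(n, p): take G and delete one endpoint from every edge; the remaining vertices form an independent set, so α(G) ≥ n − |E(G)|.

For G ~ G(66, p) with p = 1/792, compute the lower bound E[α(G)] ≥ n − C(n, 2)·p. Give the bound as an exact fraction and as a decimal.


E[|E(G)|] = C(66, 2)·p = 2145 · (1/792) = 65/24.
E[α(G)] ≥ n − E[|E(G)|] = 66 − 65/24 = 1519/24.
Numerically: ≈ 63.2917.
(This is only a lower bound; the true E[α(G)] may be larger.)

E[α(G)] ≥ 1519/24 ≈ 63.2917.


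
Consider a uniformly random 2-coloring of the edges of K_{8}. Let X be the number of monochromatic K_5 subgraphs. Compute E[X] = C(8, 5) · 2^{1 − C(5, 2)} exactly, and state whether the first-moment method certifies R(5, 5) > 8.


E[X] = C(8, 5) · 2^{1 − 10} = 56 · 2^{−9} = 56/512.
As a reduced fraction: E[X] = 7/64 ≈ 0.10938.
Is E[X] < 1? YES.
Since E[X] < 1, there exists a 2-coloring of K_{8} with no monochromatic K_5; hence R(5, 5) > 8.

E[X] = 7/64 ≈ 0.10938; E[X] < 1, so R(5, 5) > 8.


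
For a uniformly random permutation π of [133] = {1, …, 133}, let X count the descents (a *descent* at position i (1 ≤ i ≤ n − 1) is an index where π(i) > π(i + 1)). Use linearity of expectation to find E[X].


Write X = Σ X_I over i = 1, …, 132, with X_I the indicator of one descent.
There are 132 indicators.
For each fixed i, the pair (π(i), π(i+1)) is a uniformly random ordered pair of distinct values from {1, …, 133}; by symmetry P[π(i) > π(i+1)] = 1/2.
By linearity: E[X] = 132 · (1/2) = (133 − 1) · (1/2) = 66 ≈ 66.000000.

E[X] = 66 = 66.000000.


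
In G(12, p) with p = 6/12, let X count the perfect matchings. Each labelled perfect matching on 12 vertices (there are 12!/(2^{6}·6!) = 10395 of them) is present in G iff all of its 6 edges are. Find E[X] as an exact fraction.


K_12 has 12!/(2^{6}·6!) = 10395 labelled perfect matchings.
For each such perfect matching H, let X_H = 1 if all 6 edges of H are present in G. Then P[X_H = 1] = p^{6} = (1/2)^{6} = 1/64.
Summing the indicators: E[X] = Σ_H E[X_H] = 10395 · p^{6} = 10395 · 1/64 = 10395/64.
Numerically: E[X] ≈ 162.422.

E[X] = 10395 · (1/2)^{6} = 10395/64 ≈ 162.422.


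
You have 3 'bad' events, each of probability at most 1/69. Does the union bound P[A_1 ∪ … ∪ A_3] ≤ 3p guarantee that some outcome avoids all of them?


Union bound: P[∪_{i=1}^{3} A_i] ≤ Σ_i P[A_i] ≤ 3·p = 3·(1/69) = 1/23.
Numerically: 1/23 ≈ 0.04348.
Is 1/23 < 1? YES.
Since P[∪ A_i] ≤ 1/23 < 1, the complement has P[∩ A_i^c] ≥ 1 − 1/23 = 22/23 > 0, so some outcome avoids every A_i.

3·p = 1/23 ≈ 0.04348; existence CERTIFIED by the union bound.


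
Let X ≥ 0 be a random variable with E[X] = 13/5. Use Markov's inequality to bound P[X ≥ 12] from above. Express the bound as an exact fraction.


μ = E[X] = 13/5, a = 12.
Markov: P[X ≥ 12] ≤ μ/a = (13/5)/12 = 13/60.
Numerically: ≈ 0.21667.
(Since a = 12 > μ = 2.60000, the bound 13/60 is < 1 and informative.)

P[X ≥ 12] ≤ 13/60 ≈ 0.21667.


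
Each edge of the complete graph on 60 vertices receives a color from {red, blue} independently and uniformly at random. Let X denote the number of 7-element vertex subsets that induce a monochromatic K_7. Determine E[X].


Let X = Σ_S X_S over the C(60, 7) = 386206920 subsets S of size 7, where X_S = 1 if the K_7 on S is monochromatic.
For a fixed S, the K_7 on S has C(7, 2) = 21 edges. P[all 21 edges red] = (1/2)^21, and likewise for blue, so P[monochromatic] = 2·(1/2)^21 = 2^{1 − 21} = 1/1048576.
Summing: E[X] = C(60, 7) · 2^{1 − 21} = 386206920 · 1/1048576 = 48275865/131072.
Numerically: E[X] ≈ 368.315620.

E[X] = C(60,7)·2^(1−C(7,2)) = 48275865/131072 ≈ 368.315620.


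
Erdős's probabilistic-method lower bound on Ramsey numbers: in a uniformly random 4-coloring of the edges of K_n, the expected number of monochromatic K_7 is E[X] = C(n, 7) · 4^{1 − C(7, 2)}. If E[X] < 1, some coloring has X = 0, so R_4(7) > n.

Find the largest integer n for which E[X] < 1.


We need C(n, 7) · 4^{1 − 21} < 1, i.e. C(n, 7) < 4^{21 − 1} = 1099511627776.
Check values of n near the boundary:
  n = 179: C(179, 7) = 1037437234460; 1037437234460 < 1099511627776? YES
  n = 180: C(180, 7) = 1079414463600; 1079414463600 < 1099511627776? YES
  n = 181: C(181, 7) = 1122839183400; 1122839183400 < 1099511627776? NO
  n = 182: C(182, 7) = 1167752750736; 1167752750736 < 1099511627776? NO
  n = 183: C(183, 7) = 1214197462413; 1214197462413 < 1099511627776? NO
The largest n with C(n, 7) < 1099511627776 is n = 180 (where E[X] = 67463403975/68719476736 ≈ 0.982). Hence R_4(7) > 180, i.e. R_4(7) ≥ 181.

Largest n = 180; hence R_4(7) > 180.


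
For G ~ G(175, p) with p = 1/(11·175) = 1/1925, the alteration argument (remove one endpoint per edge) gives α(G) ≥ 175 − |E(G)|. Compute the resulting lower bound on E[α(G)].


E[|E(G)|] = C(175, 2)·p = 15225 · (1/1925) = 87/11.
E[α(G)] ≥ n − E[|E(G)|] = 175 − 87/11 = 1838/11.
Numerically: ≈ 167.0909.
(This is only a lower bound; the true E[α(G)] may be larger.)

E[α(G)] ≥ 1838/11 ≈ 167.0909.


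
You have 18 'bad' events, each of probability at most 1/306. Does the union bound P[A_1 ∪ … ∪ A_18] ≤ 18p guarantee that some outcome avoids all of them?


Union bound: P[∪_{i=1}^{18} A_i] ≤ Σ_i P[A_i] ≤ 18·p = 18·(1/306) = 1/17.
Numerically: 1/17 ≈ 0.0588235.
Is 1/17 < 1? YES.
Since P[∪ A_i] ≤ 1/17 < 1, the complement has P[∩ A_i^c] ≥ 1 − 1/17 = 16/17 > 0, so some outcome avoids every A_i.

18·p = 1/17 ≈ 0.0588235; existence CERTIFIED by the union bound.


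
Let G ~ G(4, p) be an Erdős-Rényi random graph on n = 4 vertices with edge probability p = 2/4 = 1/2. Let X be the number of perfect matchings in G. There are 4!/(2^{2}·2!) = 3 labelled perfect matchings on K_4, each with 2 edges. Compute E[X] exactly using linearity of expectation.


K_4 has 4!/(2^{2}·2!) = 3 labelled perfect matchings.
For each such perfect matching H, let X_H = 1 if all 2 edges of H are present in G. Then P[X_H = 1] = p^{2} = (1/2)^{2} = 1/4.
Summing the indicators: E[X] = Σ_H E[X_H] = 3 · p^{2} = 3 · 1/4 = 3/4.
Numerically: E[X] ≈ 0.75.

E[X] = 3 · (1/2)^{2} = 3/4 ≈ 0.75.


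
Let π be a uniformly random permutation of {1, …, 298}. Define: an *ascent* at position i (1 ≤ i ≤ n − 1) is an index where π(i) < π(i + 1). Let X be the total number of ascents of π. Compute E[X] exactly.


Write X = Σ X_I over i = 1, …, 297, with X_I the indicator of one ascent.
There are 297 indicators.
For each fixed i, the pair (π(i), π(i+1)) is a uniformly random ordered pair of distinct values from {1, …, 298}; by symmetry P[π(i) < π(i+1)] = 1/2.
By linearity: E[X] = 297 · (1/2) = (298 − 1) · (1/2) = 297/2 ≈ 148.500000.

E[X] = 297/2 = 148.500000.


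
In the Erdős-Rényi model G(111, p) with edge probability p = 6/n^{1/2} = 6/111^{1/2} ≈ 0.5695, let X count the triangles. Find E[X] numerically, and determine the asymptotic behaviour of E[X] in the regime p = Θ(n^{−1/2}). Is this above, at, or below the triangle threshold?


Number of potential triangles: C(111, 3) = 221815.
Each occurs with probability p³ ≈ (0.5695)³ ≈ 1.847010e-01.
By linearity: E[X] = C(111, 3)·p³ ≈ 221815 · 1.847010e-01 ≈ 40969.4557.
Since α = 1/2 < 1, p = c/n^{1/2} ≫ 1/n is above the triangle threshold p ~ 1/n. Asymptotically E[X] ~ (c³/6)·n^{3(1−α)} = (6³/6)·n^{1.5} → ∞; triangles are abundant w.h.p.

E[X] ≈ 40969.4557; in regime p = Θ(1/n^{1/2}) E[X] diverges (above the triangle threshold p ~ 1/n).


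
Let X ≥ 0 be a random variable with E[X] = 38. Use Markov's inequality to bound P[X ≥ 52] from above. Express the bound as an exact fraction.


μ = E[X] = 38, a = 52.
Markov: P[X ≥ 52] ≤ μ/a = (38)/52 = 19/26.
Numerically: ≈ 0.73077.
(Since a = 52 > μ = 38.00000, the bound 19/26 is < 1 and informative.)

P[X ≥ 52] ≤ 19/26 ≈ 0.73077.


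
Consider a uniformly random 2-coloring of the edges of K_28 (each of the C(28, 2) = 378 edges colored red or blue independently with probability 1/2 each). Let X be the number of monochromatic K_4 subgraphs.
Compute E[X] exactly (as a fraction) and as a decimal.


Let X = Σ_S X_S over the C(28, 4) = 20475 subsets S of size 4, where X_S = 1 if the K_4 on S is monochromatic.
For a fixed S, the K_4 on S has C(4, 2) = 6 edges. P[all 6 edges red] = (1/2)^6, and likewise for blue, so P[monochromatic] = 2·(1/2)^6 = 2^{1 − 6} = 1/32.
By linearity of expectation: E[X] = C(28, 4) · 2^{1 − 6} = 20475 · 1/32 = 20475/32.
Numerically: E[X] ≈ 639.843750.

E[X] = C(28,4)·2^(1−C(4,2)) = 20475/32 ≈ 639.843750.


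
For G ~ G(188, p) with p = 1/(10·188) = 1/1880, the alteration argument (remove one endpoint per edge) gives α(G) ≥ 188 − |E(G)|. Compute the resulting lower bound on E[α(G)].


E[|E(G)|] = C(188, 2)·p = 17578 · (1/1880) = 187/20.
E[α(G)] ≥ n − E[|E(G)|] = 188 − 187/20 = 3573/20.
Numerically: ≈ 178.65000.
(This is only a lower bound; the true E[α(G)] may be larger.)

E[α(G)] ≥ 3573/20 ≈ 178.65000.


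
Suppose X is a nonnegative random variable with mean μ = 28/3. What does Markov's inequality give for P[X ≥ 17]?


μ = E[X] = 28/3, a = 17.
Markov: P[X ≥ 17] ≤ μ/a = (28/3)/17 = 28/51.
Numerically: ≈ 0.5490.
(Since a = 17 > μ = 9.3333, the bound 28/51 is < 1 and informative.)

P[X ≥ 17] ≤ 28/51 ≈ 0.5490.


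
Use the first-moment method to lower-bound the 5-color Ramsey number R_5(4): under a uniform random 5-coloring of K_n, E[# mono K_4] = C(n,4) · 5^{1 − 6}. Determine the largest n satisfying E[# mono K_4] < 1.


We need C(n, 4) · 5^{1 − 6} < 1, i.e. C(n, 4) < 5^{6 − 1} = 3125.
Check values of n near the boundary:
  n = 13: C(13, 4) = 715; 715 < 3125? YES
  n = 14: C(14, 4) = 1001; 1001 < 3125? YES
  n = 15: C(15, 4) = 1365; 1365 < 3125? YES
  n = 16: C(16, 4) = 1820; 1820 < 3125? YES
  n = 17: C(17, 4) = 2380; 2380 < 3125? YES
  n = 18: C(18, 4) = 3060; 3060 < 3125? YES
  n = 19: C(19, 4) = 3876; 3876 < 3125? NO
  n = 20: C(20, 4) = 4845; 4845 < 3125? NO
The largest n with C(n, 4) < 3125 is n = 18 (where E[X] = 612/625 ≈ 0.97920). Hence R_5(4) > 18, i.e. R_5(4) ≥ 19.

Largest n = 18; hence R_5(4) > 18.


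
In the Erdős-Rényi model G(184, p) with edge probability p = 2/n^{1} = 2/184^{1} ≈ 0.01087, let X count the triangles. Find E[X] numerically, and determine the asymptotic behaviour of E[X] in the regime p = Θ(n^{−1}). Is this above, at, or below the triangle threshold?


Number of potential triangles: C(184, 3) = 1021384.
Each occurs with probability p³ ≈ (0.01087)³ ≈ 1.2842114e-06.
By linearity: E[X] = C(184, 3)·p³ ≈ 1021384 · 1.2842114e-06 ≈ 1.31167.
Here α = 1, so p = 2/n is exactly at the triangle threshold p ~ 1/n. Asymptotically E[X] → c³/6 = 2³/6 = 4/3 ≈ 1.33333, a bounded constant. In this regime the triangle count is asymptotically Poisson(c³/6).

E[X] ≈ 1.31167; in regime p = Θ(1/n^{1}) E[X] stays bounded (at the triangle threshold p ~ 1/n).
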